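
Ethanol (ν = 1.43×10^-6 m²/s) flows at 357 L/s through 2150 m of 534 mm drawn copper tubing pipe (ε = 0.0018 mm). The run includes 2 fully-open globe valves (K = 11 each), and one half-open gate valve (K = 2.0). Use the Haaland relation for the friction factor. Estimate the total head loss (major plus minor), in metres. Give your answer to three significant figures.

H_L ≈ 9.73 m

V = 4Q/(πD²) = 1.594 m/s; V²/2g = 0.1295 m
Re = 5.95×10^5, ε/D = 3.37×10^-6 → f = 0.01271 (Haaland)
Major: h_f = f(L/D)·V²/2g = 0.01271·4026·0.1295 = 6.625 m
Minor: ΣK = 24.0; h_m = ΣK·V²/2g = 3.108 m
Total H_L = 6.625 + 3.108 = 9.734 m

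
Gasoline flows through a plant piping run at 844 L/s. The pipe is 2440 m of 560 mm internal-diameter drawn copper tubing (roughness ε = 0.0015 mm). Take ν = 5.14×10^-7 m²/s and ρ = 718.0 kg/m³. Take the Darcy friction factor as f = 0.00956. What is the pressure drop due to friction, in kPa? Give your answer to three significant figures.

Δp ≈ 176 kPa

V = 4Q/(πD²) = 4·0.844/(π·0.560²) = 3.427 m/s
h_f = f(L/D)V²/(2g) = 0.009560·(2440/0.560)·3.427²/(2·9.81) = 24.93 m
Δp = ρg·h_f = 718.0·9.81·24.93 = 175.6 kPa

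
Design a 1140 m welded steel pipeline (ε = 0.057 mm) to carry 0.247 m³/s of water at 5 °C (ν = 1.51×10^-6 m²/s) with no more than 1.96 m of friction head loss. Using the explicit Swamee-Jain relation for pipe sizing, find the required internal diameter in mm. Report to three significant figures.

Swamee-Jain (Type III): D = 0.66·[ε^1.25·(LQ²/(gh_f))^4.75 + ν·Q^9.4·(L/(gh_f))^5.2]^0.04
LQ²/(gh_f) = 3.617; L/(gh_f) = 59.29
Term 1 = ε^1.25·(…)^4.75 = 0.00222; Term 2 = ν·Q^9.4·(…)^5.2 = 0.00490
D = 0.66·(0.00222 + 0.00490)^0.04 = 0.5416 m = 542 mm
Check: V = 1.07 m/s, Re = 3.85×10^5, f = 0.01499, h_f = 1.85 m ≈ 1.96 m ✓

D ≈ 542 mm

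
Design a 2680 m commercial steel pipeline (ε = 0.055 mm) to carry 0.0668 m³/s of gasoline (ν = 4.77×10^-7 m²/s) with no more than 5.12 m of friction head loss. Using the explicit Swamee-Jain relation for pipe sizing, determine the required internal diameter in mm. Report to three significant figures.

Swamee-Jain (Type III): D = 0.66·[ε^1.25·(LQ²/(gh_f))^4.75 + ν·Q^9.4·(L/(gh_f))^5.2]^0.04
LQ²/(gh_f) = 0.2381; L/(gh_f) = 53.36
Term 1 = ε^1.25·(…)^4.75 = 5.19×10^-9; Term 2 = ν·Q^9.4·(…)^5.2 = 4.10×10^-9
D = 0.66·(5.19×10^-9 + 4.10×10^-9)^0.04 = 0.3150 m = 315 mm
Check: V = 0.857 m/s, Re = 5.66×10^5, f = 0.01510, h_f = 4.81 m ≈ 5.12 m ✓

D ≈ 315 mm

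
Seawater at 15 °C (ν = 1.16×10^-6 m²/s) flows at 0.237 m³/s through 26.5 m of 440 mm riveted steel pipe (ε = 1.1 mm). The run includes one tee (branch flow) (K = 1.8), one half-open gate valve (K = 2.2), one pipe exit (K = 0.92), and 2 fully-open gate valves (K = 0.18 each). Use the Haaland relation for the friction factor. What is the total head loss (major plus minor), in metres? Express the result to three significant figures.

V = 4Q/(πD²) = 1.559 m/s; V²/2g = 0.1238 m
Re = 5.91×10^5, ε/D = 0.00250 → f = 0.02516 (Haaland)
Major: h_f = f(L/D)·V²/2g = 0.02516·60.23·0.1238 = 0.1876 m
Minor: ΣK = 5.28; h_m = ΣK·V²/2g = 0.6538 m
Total H_L = 0.1876 + 0.6538 = 0.8414 m

H_L ≈ 0.841 m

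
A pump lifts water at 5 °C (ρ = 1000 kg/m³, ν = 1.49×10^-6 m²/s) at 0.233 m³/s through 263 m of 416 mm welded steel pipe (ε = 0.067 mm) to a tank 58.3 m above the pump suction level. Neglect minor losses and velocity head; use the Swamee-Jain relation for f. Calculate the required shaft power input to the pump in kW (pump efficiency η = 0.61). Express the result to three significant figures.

V = 4Q/(πD²) = 1.714 m/s; Re = 4.79×10^5; ε/D = 1.61×10^-4; f = 0.01520
h_f = f(L/D)V²/2g = 1.439 m
Total head H = z + h_f = 58.3 + 1.439 = 59.74 m
P_hyd = ρgQH = 1000·9.81·0.233·59.74 = 136.5 kW
P_shaft = P_hyd/η = 136.5/0.61 = 223.8 kW

P_shaft ≈ 224 kW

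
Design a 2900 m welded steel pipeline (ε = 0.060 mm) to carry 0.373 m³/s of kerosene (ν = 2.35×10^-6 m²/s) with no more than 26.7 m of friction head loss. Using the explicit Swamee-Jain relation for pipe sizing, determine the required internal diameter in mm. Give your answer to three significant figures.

Swamee-Jain (Type III): D = 0.66·[ε^1.25·(LQ²/(gh_f))^4.75 + ν·Q^9.4·(L/(gh_f))^5.2]^0.04
LQ²/(gh_f) = 1.540; L/(gh_f) = 11.07
Term 1 = ε^1.25·(…)^4.75 = 4.11×10^-5; Term 2 = ν·Q^9.4·(…)^5.2 = 5.96×10^-5
D = 0.66·(4.11×10^-5 + 5.96×10^-5)^0.04 = 0.4567 m = 457 mm
Check: V = 2.28 m/s, Re = 4.42×10^5, f = 0.01502, h_f = 25.2 m ≈ 26.7 m ✓

D ≈ 457 mm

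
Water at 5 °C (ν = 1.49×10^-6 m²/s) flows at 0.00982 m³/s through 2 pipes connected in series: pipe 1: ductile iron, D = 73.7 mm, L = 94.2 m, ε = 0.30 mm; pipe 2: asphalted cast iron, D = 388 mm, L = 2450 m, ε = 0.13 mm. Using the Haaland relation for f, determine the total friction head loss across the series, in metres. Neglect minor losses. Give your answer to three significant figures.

Pipe 1: V = 2.302 m/s, Re = 1.14×10^5, ε/D = 0.00407, f = 0.02947, h_1 = f(L/D)V²/2g = 10.17 m
Pipe 2: V = 0.08305 m/s, Re = 2.16×10^4, ε/D = 3.35×10^-4, f = 0.02587, h_2 = f(L/D)V²/2g = 0.05743 m
Series → Q common, losses add: H = Σh = 10.23 m

H ≈ 10.2 m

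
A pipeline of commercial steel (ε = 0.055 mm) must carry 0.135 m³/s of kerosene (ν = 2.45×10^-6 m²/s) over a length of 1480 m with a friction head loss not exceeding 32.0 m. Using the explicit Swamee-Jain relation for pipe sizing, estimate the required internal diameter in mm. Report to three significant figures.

D ≈ 262 mm

Swamee-Jain (Type III): D = 0.66·[ε^1.25·(LQ²/(gh_f))^4.75 + ν·Q^9.4·(L/(gh_f))^5.2]^0.04
LQ²/(gh_f) = 0.08592; L/(gh_f) = 4.715
Term 1 = ε^1.25·(…)^4.75 = 4.10×10^-11; Term 2 = ν·Q^9.4·(…)^5.2 = 5.20×10^-11
D = 0.66·(4.10×10^-11 + 5.20×10^-11)^0.04 = 0.2620 m = 262 mm
Check: V = 2.50 m/s, Re = 2.68×10^5, f = 0.01660, h_f = 30.0 m ≈ 32.0 m ✓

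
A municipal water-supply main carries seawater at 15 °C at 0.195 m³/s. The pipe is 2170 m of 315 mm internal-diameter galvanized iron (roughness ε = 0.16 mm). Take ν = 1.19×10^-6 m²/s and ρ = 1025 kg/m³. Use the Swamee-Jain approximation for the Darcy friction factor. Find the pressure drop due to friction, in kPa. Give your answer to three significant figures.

V = 4Q/(πD²) = 4·0.195/(π·0.315²) = 2.502 m/s
Re = VD/ν = 2.502·0.315/1.19×10^-6 = 6.62×10^5 → turbulent
ε/D = 0.16/315 = 5.08×10^-4
Swamee-Jain: f = 0.01760
h_f = f(L/D)V²/(2g) = 0.01760·(2170/0.315)·2.502²/(2·9.81) = 38.70 m
Δp = ρg·h_f = 1025·9.81·38.70 = 389.1 kPa

Δp ≈ 389 kPa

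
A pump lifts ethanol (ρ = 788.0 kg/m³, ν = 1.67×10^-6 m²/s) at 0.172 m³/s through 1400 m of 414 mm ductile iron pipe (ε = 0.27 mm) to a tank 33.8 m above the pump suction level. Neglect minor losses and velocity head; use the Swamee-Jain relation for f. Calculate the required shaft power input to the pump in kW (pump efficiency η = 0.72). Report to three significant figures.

P_shaft ≈ 72.3 kW

V = 4Q/(πD²) = 1.278 m/s; Re = 3.17×10^5; ε/D = 6.52×10^-4; f = 0.01909
h_f = f(L/D)V²/2g = 5.372 m
Total head H = z + h_f = 33.8 + 5.372 = 39.17 m
P_hyd = ρgQH = 788.0·9.81·0.172·39.17 = 52.08 kW
P_shaft = P_hyd/η = 52.08/0.72 = 72.34 kW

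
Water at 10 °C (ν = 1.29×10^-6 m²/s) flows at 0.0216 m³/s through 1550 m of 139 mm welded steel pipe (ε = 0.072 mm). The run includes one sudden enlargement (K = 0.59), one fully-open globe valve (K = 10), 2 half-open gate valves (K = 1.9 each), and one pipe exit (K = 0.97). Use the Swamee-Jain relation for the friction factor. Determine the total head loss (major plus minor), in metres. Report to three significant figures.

H_L ≈ 24.1 m

V = 4Q/(πD²) = 1.423 m/s; V²/2g = 0.1033 m
Re = 1.53×10^5, ε/D = 5.18×10^-4 → f = 0.01952 (Swamee-Jain)
Major: h_f = f(L/D)·V²/2g = 0.01952·11151·0.1033 = 22.47 m
Minor: ΣK = 15.4; h_m = ΣK·V²/2g = 1.586 m
Total H_L = 22.47 + 1.586 = 24.06 m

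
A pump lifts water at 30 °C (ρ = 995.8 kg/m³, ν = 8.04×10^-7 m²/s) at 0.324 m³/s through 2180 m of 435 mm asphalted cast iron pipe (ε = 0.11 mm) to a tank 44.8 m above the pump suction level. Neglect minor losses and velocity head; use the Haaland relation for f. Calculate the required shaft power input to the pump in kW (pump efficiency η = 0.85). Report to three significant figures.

V = 4Q/(πD²) = 2.180 m/s; Re = 1.18×10^6; ε/D = 2.53×10^-4; f = 0.01505
h_f = f(L/D)V²/2g = 18.28 m
Total head H = z + h_f = 44.8 + 18.28 = 63.08 m
P_hyd = ρgQH = 995.8·9.81·0.324·63.08 = 199.6 kW
P_shaft = P_hyd/η = 199.6/0.85 = 234.9 kW

P_shaft ≈ 235 kW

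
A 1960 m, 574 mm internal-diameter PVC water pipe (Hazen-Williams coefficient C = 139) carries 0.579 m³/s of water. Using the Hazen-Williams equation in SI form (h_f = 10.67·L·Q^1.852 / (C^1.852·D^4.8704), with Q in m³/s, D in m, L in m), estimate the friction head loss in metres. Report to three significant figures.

h_f ≈ 12.2 m

h_f = 10.67·1960·0.579^1.852 / (139^1.852·0.574^4.8704) = 12.20 m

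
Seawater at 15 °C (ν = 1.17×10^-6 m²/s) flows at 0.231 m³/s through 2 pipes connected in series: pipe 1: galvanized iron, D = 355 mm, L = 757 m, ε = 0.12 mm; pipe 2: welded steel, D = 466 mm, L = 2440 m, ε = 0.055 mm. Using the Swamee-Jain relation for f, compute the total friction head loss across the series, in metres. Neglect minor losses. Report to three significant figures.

Pipe 1: V = 2.334 m/s, Re = 7.08×10^5, ε/D = 3.38×10^-4, f = 0.01634, h_1 = f(L/D)V²/2g = 9.672 m
Pipe 2: V = 1.354 m/s, Re = 5.39×10^5, ε/D = 1.18×10^-4, f = 0.01456, h_2 = f(L/D)V²/2g = 7.126 m
Series → Q common, losses add: H = Σh = 16.80 m

H ≈ 16.8 m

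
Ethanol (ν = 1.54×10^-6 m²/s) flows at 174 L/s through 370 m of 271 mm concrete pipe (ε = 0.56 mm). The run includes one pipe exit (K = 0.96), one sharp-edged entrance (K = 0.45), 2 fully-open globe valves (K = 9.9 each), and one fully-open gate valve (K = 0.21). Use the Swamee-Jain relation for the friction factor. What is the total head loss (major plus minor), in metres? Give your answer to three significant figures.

V = 4Q/(πD²) = 3.017 m/s; V²/2g = 0.4638 m
Re = 5.31×10^5, ε/D = 0.00207 → f = 0.02407 (Swamee-Jain)
Major: h_f = f(L/D)·V²/2g = 0.02407·1365·0.4638 = 15.24 m
Minor: ΣK = 21.4; h_m = ΣK·V²/2g = 9.935 m
Total H_L = 15.24 + 9.935 = 25.18 m

H_L ≈ 25.2 m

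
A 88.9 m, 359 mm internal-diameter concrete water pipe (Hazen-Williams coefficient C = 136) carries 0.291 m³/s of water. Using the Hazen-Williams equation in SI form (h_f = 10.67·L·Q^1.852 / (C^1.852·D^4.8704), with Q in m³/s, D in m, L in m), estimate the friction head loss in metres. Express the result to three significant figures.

h_f = 10.67·88.9·0.291^1.852 / (136^1.852·0.359^4.8704) = 1.584 m

h_f ≈ 1.58 m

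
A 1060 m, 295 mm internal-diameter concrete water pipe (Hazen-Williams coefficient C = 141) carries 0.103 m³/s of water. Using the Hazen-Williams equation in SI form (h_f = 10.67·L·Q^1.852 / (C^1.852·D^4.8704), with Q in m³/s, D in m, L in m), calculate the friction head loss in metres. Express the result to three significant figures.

h_f ≈ 6.72 m

h_f = 10.67·1060·0.103^1.852 / (141^1.852·0.295^4.8704) = 6.715 m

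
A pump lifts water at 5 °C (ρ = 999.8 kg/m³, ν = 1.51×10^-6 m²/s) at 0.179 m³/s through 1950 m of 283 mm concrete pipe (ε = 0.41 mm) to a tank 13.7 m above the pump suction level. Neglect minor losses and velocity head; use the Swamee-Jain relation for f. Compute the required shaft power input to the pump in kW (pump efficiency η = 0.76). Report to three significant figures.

V = 4Q/(πD²) = 2.846 m/s; Re = 5.33×10^5; ε/D = 0.00145; f = 0.02208
h_f = f(L/D)V²/2g = 62.80 m
Total head H = z + h_f = 13.7 + 62.80 = 76.50 m
P_hyd = ρgQH = 999.8·9.81·0.179·76.50 = 134.3 kW
P_shaft = P_hyd/η = 134.3/0.76 = 176.7 kW

P_shaft ≈ 177 kW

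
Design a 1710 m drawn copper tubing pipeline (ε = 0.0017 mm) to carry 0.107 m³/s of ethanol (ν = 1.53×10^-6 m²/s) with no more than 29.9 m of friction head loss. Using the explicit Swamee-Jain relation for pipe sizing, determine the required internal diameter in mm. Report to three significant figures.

D ≈ 241 mm

Swamee-Jain (Type III): D = 0.66·[ε^1.25·(LQ²/(gh_f))^4.75 + ν·Q^9.4·(L/(gh_f))^5.2]^0.04
LQ²/(gh_f) = 0.06675; L/(gh_f) = 5.830
Term 1 = ε^1.25·(…)^4.75 = 1.60×10^-13; Term 2 = ν·Q^9.4·(…)^5.2 = 1.10×10^-11
D = 0.66·(1.60×10^-13 + 1.10×10^-11)^0.04 = 0.2407 m = 241 mm
Check: V = 2.35 m/s, Re = 3.70×10^5, f = 0.01392, h_f = 27.9 m ≈ 29.9 m ✓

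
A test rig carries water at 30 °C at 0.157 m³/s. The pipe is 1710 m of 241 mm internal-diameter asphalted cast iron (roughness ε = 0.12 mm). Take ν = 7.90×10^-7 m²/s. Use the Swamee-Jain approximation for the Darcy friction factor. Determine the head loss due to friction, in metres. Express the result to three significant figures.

h_f ≈ 73.9 m

V = 4Q/(πD²) = 4·0.157/(π·0.241²) = 3.442 m/s
Re = VD/ν = 3.442·0.241/7.90×10^-7 = 1.05×10^6 → turbulent
ε/D = 0.12/241 = 4.98×10^-4
Swamee-Jain: f = 0.01726
h_f = f(L/D)V²/(2g) = 0.01726·(1710/0.241)·3.442²/(2·9.81) = 73.95 m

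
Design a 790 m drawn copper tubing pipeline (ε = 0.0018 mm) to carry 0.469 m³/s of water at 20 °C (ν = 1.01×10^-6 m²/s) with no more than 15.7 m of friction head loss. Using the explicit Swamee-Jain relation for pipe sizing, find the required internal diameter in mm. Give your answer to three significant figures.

Swamee-Jain (Type III): D = 0.66·[ε^1.25·(LQ²/(gh_f))^4.75 + ν·Q^9.4·(L/(gh_f))^5.2]^0.04
LQ²/(gh_f) = 1.128; L/(gh_f) = 5.129
Term 1 = ε^1.25·(…)^4.75 = 1.17×10^-7; Term 2 = ν·Q^9.4·(…)^5.2 = 4.03×10^-6
D = 0.66·(1.17×10^-7 + 4.03×10^-6)^0.04 = 0.4020 m = 402 mm
Check: V = 3.69 m/s, Re = 1.47×10^6, f = 0.01103, h_f = 15.1 m ≈ 15.7 m ✓

D ≈ 402 mm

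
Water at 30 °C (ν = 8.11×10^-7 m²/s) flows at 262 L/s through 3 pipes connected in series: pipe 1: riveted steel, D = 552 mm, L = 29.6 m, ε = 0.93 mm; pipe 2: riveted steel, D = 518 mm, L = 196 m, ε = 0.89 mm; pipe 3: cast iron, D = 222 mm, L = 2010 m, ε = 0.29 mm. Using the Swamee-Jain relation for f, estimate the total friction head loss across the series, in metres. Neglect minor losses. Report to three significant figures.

Pipe 1: V = 1.095 m/s, Re = 7.45×10^5, ε/D = 0.00168, f = 0.02276, h_1 = f(L/D)V²/2g = 0.07456 m
Pipe 2: V = 1.243 m/s, Re = 7.94×10^5, ε/D = 0.00172, f = 0.02285, h_2 = f(L/D)V²/2g = 0.6812 m
Pipe 3: V = 6.769 m/s, Re = 1.85×10^6, ε/D = 0.00131, f = 0.02117, h_3 = f(L/D)V²/2g = 447.6 m
Series → Q common, losses add: H = Σh = 448.4 m

H ≈ 448 m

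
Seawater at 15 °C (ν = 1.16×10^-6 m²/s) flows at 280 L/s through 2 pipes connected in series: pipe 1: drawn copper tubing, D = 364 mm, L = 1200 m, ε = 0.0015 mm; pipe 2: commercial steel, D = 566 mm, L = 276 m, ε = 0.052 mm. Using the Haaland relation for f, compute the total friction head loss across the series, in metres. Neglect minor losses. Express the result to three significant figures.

Pipe 1: V = 2.691 m/s, Re = 8.44×10^5, ε/D = 4.12×10^-6, f = 0.01198, h_1 = f(L/D)V²/2g = 14.58 m
Pipe 2: V = 1.113 m/s, Re = 5.43×10^5, ε/D = 9.19×10^-5, f = 0.01403, h_2 = f(L/D)V²/2g = 0.4320 m
Series → Q common, losses add: H = Σh = 15.01 m

H ≈ 15.0 m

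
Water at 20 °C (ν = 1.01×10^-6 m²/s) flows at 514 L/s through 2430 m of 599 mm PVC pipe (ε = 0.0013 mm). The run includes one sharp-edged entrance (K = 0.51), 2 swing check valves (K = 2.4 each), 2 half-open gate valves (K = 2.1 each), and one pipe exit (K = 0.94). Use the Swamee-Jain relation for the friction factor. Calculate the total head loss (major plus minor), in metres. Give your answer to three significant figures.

V = 4Q/(πD²) = 1.824 m/s; V²/2g = 0.1696 m
Re = 1.08×10^6, ε/D = 2.17×10^-6 → f = 0.01151 (Swamee-Jain)
Major: h_f = f(L/D)·V²/2g = 0.01151·4057·0.1696 = 7.919 m
Minor: ΣK = 10.4; h_m = ΣK·V²/2g = 1.772 m
Total H_L = 7.919 + 1.772 = 9.691 m

H_L ≈ 9.69 m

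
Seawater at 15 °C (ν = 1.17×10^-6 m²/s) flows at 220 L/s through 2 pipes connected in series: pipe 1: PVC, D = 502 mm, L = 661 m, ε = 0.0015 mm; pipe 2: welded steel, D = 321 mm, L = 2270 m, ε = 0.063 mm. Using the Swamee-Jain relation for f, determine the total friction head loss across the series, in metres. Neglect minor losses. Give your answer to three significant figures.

Pipe 1: V = 1.112 m/s, Re = 4.77×10^5, ε/D = 2.99×10^-6, f = 0.01325, h_1 = f(L/D)V²/2g = 1.099 m
Pipe 2: V = 2.718 m/s, Re = 7.46×10^5, ε/D = 1.96×10^-4, f = 0.01500, h_2 = f(L/D)V²/2g = 39.96 m
Series → Q common, losses add: H = Σh = 41.06 m

H ≈ 41.1 m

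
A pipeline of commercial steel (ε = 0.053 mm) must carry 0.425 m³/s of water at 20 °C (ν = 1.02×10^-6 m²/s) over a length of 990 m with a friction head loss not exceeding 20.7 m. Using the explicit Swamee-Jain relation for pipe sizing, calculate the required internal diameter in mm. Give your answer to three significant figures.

D ≈ 400 mm

Swamee-Jain (Type III): D = 0.66·[ε^1.25·(LQ²/(gh_f))^4.75 + ν·Q^9.4·(L/(gh_f))^5.2]^0.04
LQ²/(gh_f) = 0.8806; L/(gh_f) = 4.875
Term 1 = ε^1.25·(…)^4.75 = 2.47×10^-6; Term 2 = ν·Q^9.4·(…)^5.2 = 1.24×10^-6
D = 0.66·(2.47×10^-6 + 1.24×10^-6)^0.04 = 0.4002 m = 400 mm
Check: V = 3.38 m/s, Re = 1.33×10^6, f = 0.01370, h_f = 19.7 m ≈ 20.7 m ✓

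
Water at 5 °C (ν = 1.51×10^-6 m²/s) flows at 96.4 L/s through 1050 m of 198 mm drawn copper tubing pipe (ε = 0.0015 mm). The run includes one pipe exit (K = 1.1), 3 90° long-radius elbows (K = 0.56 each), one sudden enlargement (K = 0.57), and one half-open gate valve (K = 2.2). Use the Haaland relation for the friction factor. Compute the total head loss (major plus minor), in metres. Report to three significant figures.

V = 4Q/(πD²) = 3.131 m/s; V²/2g = 0.4996 m
Re = 4.11×10^5, ε/D = 7.58×10^-6 → f = 0.01361 (Haaland)
Major: h_f = f(L/D)·V²/2g = 0.01361·5303·0.4996 = 36.06 m
Minor: ΣK = 5.55; h_m = ΣK·V²/2g = 2.773 m
Total H_L = 36.06 + 2.773 = 38.83 m

H_L ≈ 38.8 m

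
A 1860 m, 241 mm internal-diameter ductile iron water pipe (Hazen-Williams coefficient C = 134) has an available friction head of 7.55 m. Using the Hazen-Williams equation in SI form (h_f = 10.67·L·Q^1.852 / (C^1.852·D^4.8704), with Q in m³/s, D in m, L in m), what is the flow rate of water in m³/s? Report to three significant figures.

Rearranging: Q = [h_f·C^1.852·D^4.8704 / (10.67·L)]^(1/1.852)
Q = [7.55·134^1.852·0.241^4.8704 / (10.67·1860)]^0.540 = 0.04523 m³/s

Q ≈ 0.0452 m³/s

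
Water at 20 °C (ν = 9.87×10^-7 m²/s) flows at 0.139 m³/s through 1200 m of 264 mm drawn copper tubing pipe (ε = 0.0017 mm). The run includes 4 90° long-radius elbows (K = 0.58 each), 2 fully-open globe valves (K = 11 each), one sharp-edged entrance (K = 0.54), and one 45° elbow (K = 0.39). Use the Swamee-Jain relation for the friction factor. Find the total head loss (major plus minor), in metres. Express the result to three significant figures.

H_L ≈ 27.0 m

V = 4Q/(πD²) = 2.539 m/s; V²/2g = 0.3287 m
Re = 6.79×10^5, ε/D = 6.44×10^-6 → f = 0.01253 (Swamee-Jain)
Major: h_f = f(L/D)·V²/2g = 0.01253·4545·0.3287 = 18.72 m
Minor: ΣK = 25.2; h_m = ΣK·V²/2g = 8.298 m
Total H_L = 18.72 + 8.298 = 27.01 m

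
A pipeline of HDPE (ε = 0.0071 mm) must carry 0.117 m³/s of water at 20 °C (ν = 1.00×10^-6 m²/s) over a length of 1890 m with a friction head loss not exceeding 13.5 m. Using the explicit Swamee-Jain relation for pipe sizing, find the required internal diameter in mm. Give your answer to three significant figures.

Swamee-Jain (Type III): D = 0.66·[ε^1.25·(LQ²/(gh_f))^4.75 + ν·Q^9.4·(L/(gh_f))^5.2]^0.04
LQ²/(gh_f) = 0.1954; L/(gh_f) = 14.27
Term 1 = ε^1.25·(…)^4.75 = 1.57×10^-10; Term 2 = ν·Q^9.4·(…)^5.2 = 1.75×10^-9
D = 0.66·(1.57×10^-10 + 1.75×10^-9)^0.04 = 0.2957 m = 296 mm
Check: V = 1.70 m/s, Re = 5.04×10^5, f = 0.01345, h_f = 12.7 m ≈ 13.5 m ✓

D ≈ 296 mm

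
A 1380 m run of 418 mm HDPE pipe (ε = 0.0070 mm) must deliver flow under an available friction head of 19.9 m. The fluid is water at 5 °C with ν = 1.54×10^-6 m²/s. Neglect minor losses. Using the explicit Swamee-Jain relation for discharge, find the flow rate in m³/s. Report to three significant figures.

Swamee-Jain (Type II): Q = -0.965·√(gD⁵h_f/L)·ln[ε/(3.7D) + √(3.17ν²L/(gD³h_f))]
√(gD⁵h_f/L) = √(9.81·0.418⁵·19.9/1380) = 0.04249
ε/(3.7D) = 4.53×10^-6; √(3.17ν²L/(gD³h_f)) = 2.70×10^-5
Q = -0.965·0.04249·ln(3.150×10^-5) = 0.4250 m³/s
Check: V = 3.10 m/s, Re = 8.41×10^5, f = 0.01232, h_f = 19.9 m ≈ 19.9 m ✓

Q ≈ 0.425 m³/s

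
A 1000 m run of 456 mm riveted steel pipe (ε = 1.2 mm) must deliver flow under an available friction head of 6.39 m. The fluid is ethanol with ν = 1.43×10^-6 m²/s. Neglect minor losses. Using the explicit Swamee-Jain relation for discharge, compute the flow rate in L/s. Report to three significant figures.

Q ≈ 244 L/s

Swamee-Jain (Type II): Q = -0.965·√(gD⁵h_f/L)·ln[ε/(3.7D) + √(3.17ν²L/(gD³h_f))]
√(gD⁵h_f/L) = √(9.81·0.456⁵·6.39/1000) = 0.03516
ε/(3.7D) = 7.11×10^-4; √(3.17ν²L/(gD³h_f)) = 3.30×10^-5
Q = -0.965·0.03516·ln(7.443×10^-4) = 0.2444 m³/s
Check: V = 1.50 m/s, Re = 4.77×10^5, f = 0.02566, h_f = 6.42 m ≈ 6.39 m ✓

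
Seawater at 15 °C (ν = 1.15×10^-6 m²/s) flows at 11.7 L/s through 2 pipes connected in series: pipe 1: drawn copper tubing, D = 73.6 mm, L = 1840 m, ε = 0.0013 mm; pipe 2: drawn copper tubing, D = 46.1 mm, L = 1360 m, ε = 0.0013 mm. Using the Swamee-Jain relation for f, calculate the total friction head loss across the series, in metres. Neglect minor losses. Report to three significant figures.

Pipe 1: V = 2.750 m/s, Re = 1.76×10^5, ε/D = 1.77×10^-5, f = 0.01608, h_1 = f(L/D)V²/2g = 154.9 m
Pipe 2: V = 7.010 m/s, Re = 2.81×10^5, ε/D = 2.82×10^-5, f = 0.01486, h_2 = f(L/D)V²/2g = 1098 m
Series → Q common, losses add: H = Σh = 1253 m

H ≈ 1250 m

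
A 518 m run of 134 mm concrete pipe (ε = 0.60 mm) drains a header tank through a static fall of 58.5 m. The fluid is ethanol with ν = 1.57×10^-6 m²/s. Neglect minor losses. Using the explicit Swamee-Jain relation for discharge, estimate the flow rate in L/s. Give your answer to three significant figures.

Swamee-Jain (Type II): Q = -0.965·√(gD⁵h_f/L)·ln[ε/(3.7D) + √(3.17ν²L/(gD³h_f))]
√(gD⁵h_f/L) = √(9.81·0.134⁵·58.5/518) = 0.006918
ε/(3.7D) = 0.00121; √(3.17ν²L/(gD³h_f)) = 5.41×10^-5
Q = -0.965·0.006918·ln(0.001264) = 0.04455 m³/s
Check: V = 3.16 m/s, Re = 2.70×10^5, f = 0.02991, h_f = 58.8 m ≈ 58.5 m ✓

Q ≈ 44.6 L/s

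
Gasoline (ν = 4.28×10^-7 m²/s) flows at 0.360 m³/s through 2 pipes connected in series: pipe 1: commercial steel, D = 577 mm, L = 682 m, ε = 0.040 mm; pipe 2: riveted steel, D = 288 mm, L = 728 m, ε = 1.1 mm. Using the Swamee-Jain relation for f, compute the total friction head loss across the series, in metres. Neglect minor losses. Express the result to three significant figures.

Pipe 1: V = 1.377 m/s, Re = 1.86×10^6, ε/D = 6.93×10^-5, f = 0.01236, h_1 = f(L/D)V²/2g = 1.412 m
Pipe 2: V = 5.526 m/s, Re = 3.72×10^6, ε/D = 0.00382, f = 0.02809, h_2 = f(L/D)V²/2g = 110.5 m
Series → Q common, losses add: H = Σh = 111.9 m

H ≈ 112 m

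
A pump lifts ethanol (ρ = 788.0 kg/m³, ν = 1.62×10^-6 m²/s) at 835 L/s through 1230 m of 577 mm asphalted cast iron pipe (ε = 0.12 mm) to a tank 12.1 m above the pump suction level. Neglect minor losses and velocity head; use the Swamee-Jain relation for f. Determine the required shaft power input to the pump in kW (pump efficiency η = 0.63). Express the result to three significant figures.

P_shaft ≈ 291 kW

V = 4Q/(πD²) = 3.193 m/s; Re = 1.14×10^6; ε/D = 2.08×10^-4; f = 0.01476
h_f = f(L/D)V²/2g = 16.35 m
Total head H = z + h_f = 12.1 + 16.35 = 28.45 m
P_hyd = ρgQH = 788.0·9.81·0.835·28.45 = 183.6 kW
P_shaft = P_hyd/η = 183.6/0.63 = 291.5 kW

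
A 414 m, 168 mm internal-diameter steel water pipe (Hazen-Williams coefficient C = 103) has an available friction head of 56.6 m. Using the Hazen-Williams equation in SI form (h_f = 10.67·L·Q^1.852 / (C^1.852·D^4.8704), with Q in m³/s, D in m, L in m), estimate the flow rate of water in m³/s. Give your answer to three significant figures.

Q ≈ 0.0899 m³/s

Rearranging: Q = [h_f·C^1.852·D^4.8704 / (10.67·L)]^(1/1.852)
Q = [56.6·103^1.852·0.168^4.8704 / (10.67·414)]^0.540 = 0.08990 m³/s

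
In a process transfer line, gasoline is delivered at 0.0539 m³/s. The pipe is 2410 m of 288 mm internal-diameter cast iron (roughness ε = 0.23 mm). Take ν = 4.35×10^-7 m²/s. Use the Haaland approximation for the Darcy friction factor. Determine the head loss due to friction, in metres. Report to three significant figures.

h_f ≈ 5.61 m

V = 4Q/(πD²) = 4·0.0539/(π·0.288²) = 0.8274 m/s
Re = VD/ν = 0.8274·0.288/4.35×10^-7 = 5.48×10^5 → turbulent
ε/D = 0.23/288 = 7.99×10^-4
Haaland: f = 0.01920
h_f = f(L/D)V²/(2g) = 0.01920·(2410/0.288)·0.8274²/(2·9.81) = 5.606 m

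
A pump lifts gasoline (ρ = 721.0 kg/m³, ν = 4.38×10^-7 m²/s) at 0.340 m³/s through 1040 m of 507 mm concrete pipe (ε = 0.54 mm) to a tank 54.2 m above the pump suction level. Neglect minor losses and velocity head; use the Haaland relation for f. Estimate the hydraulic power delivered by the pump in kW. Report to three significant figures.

P_hyd ≈ 145 kW

V = 4Q/(πD²) = 1.684 m/s; Re = 1.95×10^6; ε/D = 0.00107; f = 0.02011
h_f = f(L/D)V²/2g = 5.964 m
Total head H = z + h_f = 54.2 + 5.964 = 60.16 m
P_hyd = ρgQH = 721.0·9.81·0.340·60.16 = 144.7 kW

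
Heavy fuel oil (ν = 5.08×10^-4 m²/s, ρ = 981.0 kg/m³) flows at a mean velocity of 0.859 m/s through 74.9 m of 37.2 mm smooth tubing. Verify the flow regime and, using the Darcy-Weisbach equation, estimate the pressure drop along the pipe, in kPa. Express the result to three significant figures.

Δp ≈ 741 kPa

Re = VD/ν = 0.859·0.03720/5.08×10^-4 = 62.9 → laminar (Re < 2300)
f = 64/Re = 1.017
h_f = f(L/D)V²/(2g) = 1.017·(74.9/0.03720)·0.859²/(2·9.81) = 77.04 m
Δp = ρg·h_f = 981.0·9.81·77.04 = 741.4 kPa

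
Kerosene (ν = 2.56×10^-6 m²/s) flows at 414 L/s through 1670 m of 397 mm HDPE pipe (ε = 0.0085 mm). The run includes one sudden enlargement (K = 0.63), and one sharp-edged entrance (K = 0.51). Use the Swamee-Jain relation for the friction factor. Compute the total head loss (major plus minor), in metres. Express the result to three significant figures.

H_L ≈ 32.7 m

V = 4Q/(πD²) = 3.344 m/s; V²/2g = 0.5701 m
Re = 5.19×10^5, ε/D = 2.14×10^-5 → f = 0.01335 (Swamee-Jain)
Major: h_f = f(L/D)·V²/2g = 0.01335·4207·0.5701 = 32.02 m
Minor: ΣK = 1.14; h_m = ΣK·V²/2g = 0.6499 m
Total H_L = 32.02 + 0.6499 = 32.67 m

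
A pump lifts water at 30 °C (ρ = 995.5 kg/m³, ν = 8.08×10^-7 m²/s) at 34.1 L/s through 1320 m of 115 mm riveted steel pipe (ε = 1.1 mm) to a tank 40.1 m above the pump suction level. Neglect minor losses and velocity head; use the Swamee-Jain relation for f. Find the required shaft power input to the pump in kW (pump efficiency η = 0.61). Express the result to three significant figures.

V = 4Q/(πD²) = 3.283 m/s; Re = 4.67×10^5; ε/D = 0.00957; f = 0.03756
h_f = f(L/D)V²/2g = 236.8 m
Total head H = z + h_f = 40.1 + 236.8 = 276.9 m
P_hyd = ρgQH = 995.5·9.81·0.0341·276.9 = 92.22 kW
P_shaft = P_hyd/η = 92.22/0.61 = 151.2 kW

P_shaft ≈ 151 kW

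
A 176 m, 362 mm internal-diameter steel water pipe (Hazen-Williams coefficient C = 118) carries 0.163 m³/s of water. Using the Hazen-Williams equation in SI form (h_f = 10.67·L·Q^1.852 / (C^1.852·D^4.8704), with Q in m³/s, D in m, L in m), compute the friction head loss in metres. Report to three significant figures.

h_f ≈ 1.34 m

h_f = 10.67·176·0.163^1.852 / (118^1.852·0.362^4.8704) = 1.339 m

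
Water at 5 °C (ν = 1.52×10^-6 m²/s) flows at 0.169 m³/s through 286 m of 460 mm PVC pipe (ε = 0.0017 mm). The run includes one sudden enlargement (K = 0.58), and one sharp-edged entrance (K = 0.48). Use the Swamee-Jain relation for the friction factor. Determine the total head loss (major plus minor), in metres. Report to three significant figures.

H_L ≈ 0.526 m

V = 4Q/(πD²) = 1.017 m/s; V²/2g = 0.05271 m
Re = 3.08×10^5, ε/D = 3.70×10^-6 → f = 0.01435 (Swamee-Jain)
Major: h_f = f(L/D)·V²/2g = 0.01435·621.7·0.05271 = 0.4702 m
Minor: ΣK = 1.06; h_m = ΣK·V²/2g = 0.05587 m
Total H_L = 0.4702 + 0.05587 = 0.5261 m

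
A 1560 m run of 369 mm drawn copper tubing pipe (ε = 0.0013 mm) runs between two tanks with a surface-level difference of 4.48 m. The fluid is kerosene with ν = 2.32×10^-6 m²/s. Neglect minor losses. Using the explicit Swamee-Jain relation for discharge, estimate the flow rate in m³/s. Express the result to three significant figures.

Swamee-Jain (Type II): Q = -0.965·√(gD⁵h_f/L)·ln[ε/(3.7D) + √(3.17ν²L/(gD³h_f))]
√(gD⁵h_f/L) = √(9.81·0.369⁵·4.48/1560) = 0.01388
ε/(3.7D) = 9.52×10^-7; √(3.17ν²L/(gD³h_f)) = 1.10×10^-4
Q = -0.965·0.01388·ln(1.107×10^-4) = 0.1220 m³/s
Check: V = 1.14 m/s, Re = 1.81×10^5, f = 0.01586, h_f = 4.45 m ≈ 4.48 m ✓

Q ≈ 0.122 m³/s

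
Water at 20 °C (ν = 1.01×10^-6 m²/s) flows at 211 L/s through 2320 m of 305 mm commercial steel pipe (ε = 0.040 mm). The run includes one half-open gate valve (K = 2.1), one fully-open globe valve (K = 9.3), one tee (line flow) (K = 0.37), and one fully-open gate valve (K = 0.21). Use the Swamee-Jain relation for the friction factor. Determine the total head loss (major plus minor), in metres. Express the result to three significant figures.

H_L ≈ 50.6 m

V = 4Q/(πD²) = 2.888 m/s; V²/2g = 0.4251 m
Re = 8.72×10^5, ε/D = 1.31×10^-4 → f = 0.01409 (Swamee-Jain)
Major: h_f = f(L/D)·V²/2g = 0.01409·7607·0.4251 = 45.55 m
Minor: ΣK = 12.0; h_m = ΣK·V²/2g = 5.093 m
Total H_L = 45.55 + 5.093 = 50.65 m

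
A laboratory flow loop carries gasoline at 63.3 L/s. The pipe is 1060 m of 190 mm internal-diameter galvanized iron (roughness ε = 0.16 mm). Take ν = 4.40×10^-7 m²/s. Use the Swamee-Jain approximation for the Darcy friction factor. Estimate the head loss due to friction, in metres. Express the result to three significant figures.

h_f ≈ 27.3 m

V = 4Q/(πD²) = 4·0.0633/(π·0.190²) = 2.233 m/s
Re = VD/ν = 2.233·0.190/4.40×10^-7 = 9.64×10^5 → turbulent
ε/D = 0.16/190 = 8.42×10^-4
Swamee-Jain: f = 0.01929
h_f = f(L/D)V²/(2g) = 0.01929·(1060/0.190)·2.233²/(2·9.81) = 27.34 m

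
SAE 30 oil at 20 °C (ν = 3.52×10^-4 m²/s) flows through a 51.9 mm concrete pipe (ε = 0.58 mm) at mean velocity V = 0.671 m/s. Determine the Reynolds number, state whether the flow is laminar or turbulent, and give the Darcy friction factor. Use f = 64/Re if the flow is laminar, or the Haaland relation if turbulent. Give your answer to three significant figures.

Re ≈ 98.9; laminar; f = 64/Re ≈ 0.647

Re = VD/ν = 0.6710·0.0519/3.52×10^-4 = 98.9
Re < 2300 → laminar → f = 64/Re = 0.6469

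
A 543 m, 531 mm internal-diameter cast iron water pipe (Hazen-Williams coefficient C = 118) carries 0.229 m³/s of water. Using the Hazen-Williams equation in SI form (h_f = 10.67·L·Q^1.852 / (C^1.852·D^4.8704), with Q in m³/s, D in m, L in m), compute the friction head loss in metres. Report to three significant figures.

h_f = 10.67·543·0.229^1.852 / (118^1.852·0.531^4.8704) = 1.200 m

h_f ≈ 1.20 m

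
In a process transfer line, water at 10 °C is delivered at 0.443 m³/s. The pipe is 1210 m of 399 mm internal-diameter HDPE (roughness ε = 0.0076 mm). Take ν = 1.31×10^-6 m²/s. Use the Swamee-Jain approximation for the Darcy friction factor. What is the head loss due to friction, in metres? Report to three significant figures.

h_f ≈ 23.2 m

V = 4Q/(πD²) = 4·0.443/(π·0.399²) = 3.543 m/s
Re = VD/ν = 3.543·0.399/1.31×10^-6 = 1.08×10^6 → turbulent
ε/D = 0.0076/399 = 1.90×10^-5
Swamee-Jain: f = 0.01193
h_f = f(L/D)V²/(2g) = 0.01193·(1210/0.399)·3.543²/(2·9.81) = 23.15 m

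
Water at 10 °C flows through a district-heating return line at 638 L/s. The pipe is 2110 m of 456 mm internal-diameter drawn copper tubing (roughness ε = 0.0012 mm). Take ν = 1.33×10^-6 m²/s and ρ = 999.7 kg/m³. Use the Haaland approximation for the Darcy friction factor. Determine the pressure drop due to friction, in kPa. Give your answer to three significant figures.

V = 4Q/(πD²) = 4·0.638/(π·0.456²) = 3.907 m/s
Re = VD/ν = 3.907·0.456/1.33×10^-6 = 1.34×10^6 → turbulent
ε/D = 0.0012/456 = 2.63×10^-6
Haaland: f = 0.01109
h_f = f(L/D)V²/(2g) = 0.01109·(2110/0.456)·3.907²/(2·9.81) = 39.91 m
Δp = ρg·h_f = 999.7·9.81·39.91 = 391.4 kPa

Δp ≈ 391 kPa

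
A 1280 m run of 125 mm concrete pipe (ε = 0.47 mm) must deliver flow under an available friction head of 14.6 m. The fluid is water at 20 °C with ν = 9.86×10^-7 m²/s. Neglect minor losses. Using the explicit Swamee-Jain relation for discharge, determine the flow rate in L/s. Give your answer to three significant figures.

Q ≈ 12.1 L/s

Swamee-Jain (Type II): Q = -0.965·√(gD⁵h_f/L)·ln[ε/(3.7D) + √(3.17ν²L/(gD³h_f))]
√(gD⁵h_f/L) = √(9.81·0.125⁵·14.6/1280) = 0.001848
ε/(3.7D) = 0.00102; √(3.17ν²L/(gD³h_f)) = 1.19×10^-4
Q = -0.965·0.001848·ln(0.001135) = 0.01209 m³/s
Check: V = 0.985 m/s, Re = 1.25×10^5, f = 0.02905, h_f = 14.7 m ≈ 14.6 m ✓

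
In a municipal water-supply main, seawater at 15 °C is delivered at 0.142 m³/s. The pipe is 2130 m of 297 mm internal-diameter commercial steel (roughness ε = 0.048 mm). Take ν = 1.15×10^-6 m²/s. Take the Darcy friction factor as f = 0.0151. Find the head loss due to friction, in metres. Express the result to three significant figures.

h_f ≈ 23.2 m

V = 4Q/(πD²) = 4·0.142/(π·0.297²) = 2.050 m/s
h_f = f(L/D)V²/(2g) = 0.01510·(2130/0.297)·2.050²/(2·9.81) = 23.19 m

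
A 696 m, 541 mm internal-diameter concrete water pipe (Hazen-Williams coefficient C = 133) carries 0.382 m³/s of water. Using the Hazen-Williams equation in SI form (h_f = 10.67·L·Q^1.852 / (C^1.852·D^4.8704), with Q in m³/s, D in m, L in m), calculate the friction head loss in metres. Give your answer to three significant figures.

h_f = 10.67·696·0.382^1.852 / (133^1.852·0.541^4.8704) = 2.903 m

h_f ≈ 2.90 m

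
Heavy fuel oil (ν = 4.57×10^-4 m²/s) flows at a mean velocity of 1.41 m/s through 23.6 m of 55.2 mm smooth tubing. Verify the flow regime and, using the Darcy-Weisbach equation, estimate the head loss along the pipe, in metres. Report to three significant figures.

h_f ≈ 16.3 m

Re = VD/ν = 1.41·0.05520/4.57×10^-4 = 170 → laminar (Re < 2300)
f = 64/Re = 0.3758
h_f = f(L/D)V²/(2g) = 0.3758·(23.6/0.05520)·1.41²/(2·9.81) = 16.28 m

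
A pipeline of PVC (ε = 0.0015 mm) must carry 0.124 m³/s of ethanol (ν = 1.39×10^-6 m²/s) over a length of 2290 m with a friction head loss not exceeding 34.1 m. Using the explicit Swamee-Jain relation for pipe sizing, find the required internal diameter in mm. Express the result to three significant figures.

Swamee-Jain (Type III): D = 0.66·[ε^1.25·(LQ²/(gh_f))^4.75 + ν·Q^9.4·(L/(gh_f))^5.2]^0.04
LQ²/(gh_f) = 0.1053; L/(gh_f) = 6.846
Term 1 = ε^1.25·(…)^4.75 = 1.19×10^-12; Term 2 = ν·Q^9.4·(…)^5.2 = 9.23×10^-11
D = 0.66·(1.19×10^-12 + 9.23×10^-11)^0.04 = 0.2620 m = 262 mm
Check: V = 2.30 m/s, Re = 4.33×10^5, f = 0.01352, h_f = 31.8 m ≈ 34.1 m ✓

D ≈ 262 mm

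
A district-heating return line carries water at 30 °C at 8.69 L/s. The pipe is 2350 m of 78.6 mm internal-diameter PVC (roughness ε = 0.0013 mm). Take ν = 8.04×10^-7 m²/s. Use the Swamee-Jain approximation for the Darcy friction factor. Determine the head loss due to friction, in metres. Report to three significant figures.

h_f ≈ 78.6 m

V = 4Q/(πD²) = 4·0.00869/(π·0.0786²) = 1.791 m/s
Re = VD/ν = 1.791·0.0786/8.04×10^-7 = 1.75×10^5 → turbulent
ε/D = 0.0013/78.6 = 1.65×10^-5
Swamee-Jain: f = 0.01608
h_f = f(L/D)V²/(2g) = 0.01608·(2350/0.0786)·1.791²/(2·9.81) = 78.61 m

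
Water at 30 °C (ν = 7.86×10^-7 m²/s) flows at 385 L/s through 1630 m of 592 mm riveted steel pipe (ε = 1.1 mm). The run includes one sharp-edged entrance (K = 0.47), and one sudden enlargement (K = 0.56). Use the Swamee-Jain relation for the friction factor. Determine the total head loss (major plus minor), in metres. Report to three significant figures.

V = 4Q/(πD²) = 1.399 m/s; V²/2g = 0.09971 m
Re = 1.05×10^6, ε/D = 0.00186 → f = 0.02323 (Swamee-Jain)
Major: h_f = f(L/D)·V²/2g = 0.02323·2753·0.09971 = 6.377 m
Minor: ΣK = 1.03; h_m = ΣK·V²/2g = 0.1027 m
Total H_L = 6.377 + 0.1027 = 6.480 m

H_L ≈ 6.48 m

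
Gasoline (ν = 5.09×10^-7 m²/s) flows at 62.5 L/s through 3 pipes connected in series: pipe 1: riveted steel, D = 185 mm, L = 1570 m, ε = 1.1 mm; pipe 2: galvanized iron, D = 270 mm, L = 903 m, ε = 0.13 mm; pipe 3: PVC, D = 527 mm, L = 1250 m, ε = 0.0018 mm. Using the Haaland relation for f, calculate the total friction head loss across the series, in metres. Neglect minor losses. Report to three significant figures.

H ≈ 78.9 m

Pipe 1: V = 2.325 m/s, Re = 8.45×10^5, ε/D = 0.00595, f = 0.03218, h_1 = f(L/D)V²/2g = 75.25 m
Pipe 2: V = 1.092 m/s, Re = 5.79×10^5, ε/D = 4.81×10^-4, f = 0.01735, h_2 = f(L/D)V²/2g = 3.524 m
Pipe 3: V = 0.2865 m/s, Re = 2.97×10^5, ε/D = 3.42×10^-6, f = 0.01440, h_3 = f(L/D)V²/2g = 0.1429 m
Series → Q common, losses add: H = Σh = 78.92 m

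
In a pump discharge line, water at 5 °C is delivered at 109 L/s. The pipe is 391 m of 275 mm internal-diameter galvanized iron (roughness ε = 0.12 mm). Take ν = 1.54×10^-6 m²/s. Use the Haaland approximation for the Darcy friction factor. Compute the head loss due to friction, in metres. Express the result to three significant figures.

h_f ≈ 4.29 m

V = 4Q/(πD²) = 4·0.109/(π·0.275²) = 1.835 m/s
Re = VD/ν = 1.835·0.275/1.54×10^-6 = 3.28×10^5 → turbulent
ε/D = 0.12/275 = 4.36×10^-4
Haaland: f = 0.01759
h_f = f(L/D)V²/(2g) = 0.01759·(391/0.275)·1.835²/(2·9.81) = 4.292 m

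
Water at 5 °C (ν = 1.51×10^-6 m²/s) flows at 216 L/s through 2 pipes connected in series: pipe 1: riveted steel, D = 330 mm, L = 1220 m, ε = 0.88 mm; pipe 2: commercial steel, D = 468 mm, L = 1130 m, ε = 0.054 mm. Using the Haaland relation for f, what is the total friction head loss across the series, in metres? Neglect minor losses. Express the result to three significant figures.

Pipe 1: V = 2.525 m/s, Re = 5.52×10^5, ε/D = 0.00267, f = 0.02561, h_1 = f(L/D)V²/2g = 30.78 m
Pipe 2: V = 1.256 m/s, Re = 3.89×10^5, ε/D = 1.15×10^-4, f = 0.01486, h_2 = f(L/D)V²/2g = 2.883 m
Series → Q common, losses add: H = Σh = 33.66 m

H ≈ 33.7 m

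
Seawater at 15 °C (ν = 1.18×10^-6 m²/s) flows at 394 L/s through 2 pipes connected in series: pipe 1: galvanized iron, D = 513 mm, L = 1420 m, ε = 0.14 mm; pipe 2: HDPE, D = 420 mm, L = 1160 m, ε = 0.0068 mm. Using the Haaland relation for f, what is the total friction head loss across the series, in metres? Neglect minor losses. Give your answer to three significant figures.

Pipe 1: V = 1.906 m/s, Re = 8.29×10^5, ε/D = 2.73×10^-4, f = 0.01548, h_1 = f(L/D)V²/2g = 7.934 m
Pipe 2: V = 2.844 m/s, Re = 1.01×10^6, ε/D = 1.62×10^-5, f = 0.01187, h_2 = f(L/D)V²/2g = 13.51 m
Series → Q common, losses add: H = Σh = 21.44 m

H ≈ 21.4 m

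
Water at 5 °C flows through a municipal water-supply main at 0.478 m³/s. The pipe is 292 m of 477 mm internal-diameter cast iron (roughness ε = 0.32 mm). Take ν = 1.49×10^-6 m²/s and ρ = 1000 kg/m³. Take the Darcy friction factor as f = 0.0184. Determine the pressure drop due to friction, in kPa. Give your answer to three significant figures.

V = 4Q/(πD²) = 4·0.478/(π·0.477²) = 2.675 m/s
h_f = f(L/D)V²/(2g) = 0.01840·(292/0.477)·2.675²/(2·9.81) = 4.108 m
Δp = ρg·h_f = 1000·9.81·4.108 = 40.30 kPa

Δp ≈ 40.3 kPa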